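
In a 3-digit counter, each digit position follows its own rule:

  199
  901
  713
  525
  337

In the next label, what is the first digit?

1

First digit: −2 each step, mod 10; 1, 9, 7, 5, 3 → 1.
Second digit: +1 each step, mod 10; 9, 0, 1, 2, 3 → 4.
Third digit: 9, 1, 3, 5, 7 → 9 (+2 each step, mod 10).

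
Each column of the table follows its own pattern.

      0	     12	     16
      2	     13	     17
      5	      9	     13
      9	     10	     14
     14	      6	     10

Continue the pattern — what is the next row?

20  7  11

First component: 0, 2, 5, 9, 14 → 20 (differences are 2, 3, 4, … (increasing by 1 each time)).
Second component: alternating steps +1, −4, +1, −4, …; 12, 13, 9, 10, 6 → 7.
Third component: always 4 more than the second component, so 16, 17, 13, 14, 10 → 11.
Combining the parts gives 20  7  11.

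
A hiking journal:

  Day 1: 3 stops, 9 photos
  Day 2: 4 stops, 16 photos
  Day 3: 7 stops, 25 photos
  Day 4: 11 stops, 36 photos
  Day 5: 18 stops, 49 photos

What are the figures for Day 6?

For the stops, each term is the sum of the two before it: 3, 4, 7, 11, 18 → 29.
Photos: perfect squares: 3², 4², 5², …; 9, 16, 25, 36, 49 → 64.
Putting it together: 29 stops, 64 photos.

29 stops, 64 photos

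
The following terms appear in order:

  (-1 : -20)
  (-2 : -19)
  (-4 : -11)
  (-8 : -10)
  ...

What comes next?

(-16 : -2)

First coordinate: ×2 each step; -1, -2, -4, -8 → -16.
Second coordinate: alternating steps +1, +8, +1, +8, …, so -20, -19, -11, -10 → -2.
Putting it together: (-16 : -2).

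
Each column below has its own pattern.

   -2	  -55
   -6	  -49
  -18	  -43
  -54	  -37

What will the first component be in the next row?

First component: ×3 each step; -2, -6, -18, -54 → -162.
Second component: +6 each step, so -55, -49, -43, -37 → -31.

-162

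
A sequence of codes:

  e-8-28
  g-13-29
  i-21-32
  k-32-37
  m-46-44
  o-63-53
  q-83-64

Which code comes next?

s-106-77

Letter — letters move forward 2 places in the alphabet: e, g, i, k, m, o, q → s.
Second component: differences are 5, 8, 11, … (increasing by 3 each time); 8, 13, 21, 32, 46, 63, 83 → 106.
Third component — differences are 1, 3, 5, … (increasing by 2 each time): 28, 29, 32, 37, 44, 53, 64 → 77.
So the next code is s-106-77.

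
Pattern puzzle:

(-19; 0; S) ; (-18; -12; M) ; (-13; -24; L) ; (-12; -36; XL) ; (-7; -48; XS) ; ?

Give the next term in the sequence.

(-6; -60; S)

First entry: alternating steps +1, +5, +1, +5, …, so -19, -18, -13, -12, -7 → -6.
Second entry: −12 each step, so 0, -12, -24, -36, -48 → -60.
Size: runs through clothing sizes XS→XL, so S, M, L, XL, XS → S.
So the next term is (-6; -60; S).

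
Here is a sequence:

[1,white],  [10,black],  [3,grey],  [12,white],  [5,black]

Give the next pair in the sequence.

For the first part, alternating steps +9, −7, +9, −7, …: 1, 10, 3, 12, 5 → 14.
Shade: white, black, grey, white, black → grey (repeats white → black → grey).
Combining the parts gives [14,grey].

[14,grey]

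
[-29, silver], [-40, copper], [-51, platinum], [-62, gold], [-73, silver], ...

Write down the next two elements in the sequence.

For the first coordinate, −11 each step: -29, -40, -51, -62, -73 → -84 → -95.
Metal: repeats silver → copper → platinum → gold; silver, copper, platinum, gold, silver → copper → platinum.
So the next two elements are [-84, copper] and [-95, platinum].

[-84, copper], [-95, platinum]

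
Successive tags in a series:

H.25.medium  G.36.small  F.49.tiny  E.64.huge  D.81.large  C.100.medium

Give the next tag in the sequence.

Letter — letters move back 1 place in the alphabet: H, G, F, E, D, C → B.
Second component: 25, 36, 49, 64, 81, 100 → 121 (perfect squares: 5², 6², 7², …).
Size: medium, small, tiny, huge, large, medium → small (repeats medium → small → tiny → huge → large).
Putting it together: B.121.small.

B.121.small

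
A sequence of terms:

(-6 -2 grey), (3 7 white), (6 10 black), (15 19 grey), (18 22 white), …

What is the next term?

First entry goes -6, 3, 6, 15, 18 → 27 (alternating steps +9, +3, +9, +3, …).
Second entry — always 4 more than the first entry: -2, 7, 10, 19, 22 → 31.
Shade: repeats grey → white → black, so grey, white, black, grey, white → black.
Putting it together: (27 31 black).

(27 31 black)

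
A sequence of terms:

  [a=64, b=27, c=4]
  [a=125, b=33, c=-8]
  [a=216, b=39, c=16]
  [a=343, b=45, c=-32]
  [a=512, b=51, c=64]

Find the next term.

A: perfect cubes: 4³, 5³, 6³, …; 64, 125, 216, 343, 512 → 729.
B: +6 each step; 27, 33, 39, 45, 51 → 57.
For the c, ×(-2) each step: 4, -8, 16, -32, 64 → -128.
So the next term is [a=729, b=57, c=-128].

[a=729, b=57, c=-128]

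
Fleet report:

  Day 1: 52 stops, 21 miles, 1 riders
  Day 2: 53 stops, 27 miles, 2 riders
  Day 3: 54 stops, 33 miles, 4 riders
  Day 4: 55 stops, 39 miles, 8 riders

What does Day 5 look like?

Stops: +1 each step, so 52, 53, 54, 55 → 56.
Miles: +6 each step, so 21, 27, 33, 39 → 45.
Riders — ×2 each step: 1, 2, 4, 8 → 16.
Combining the parts gives 56 stops, 45 miles, 16 riders.

56 stops, 45 miles, 16 riders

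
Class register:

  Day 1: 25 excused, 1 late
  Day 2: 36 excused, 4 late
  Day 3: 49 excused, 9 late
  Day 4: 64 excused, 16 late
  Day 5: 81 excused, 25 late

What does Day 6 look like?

100 excused, 36 late

For the excused, perfect squares: 5², 6², 7², …: 25, 36, 49, 64, 81 → 100.
Late goes 1, 4, 9, 16, 25 → 36 (perfect squares: 1², 2², 3², …).
So the next row is 100 excused, 36 late.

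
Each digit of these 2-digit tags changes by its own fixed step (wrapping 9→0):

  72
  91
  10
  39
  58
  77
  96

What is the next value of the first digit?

First digit: +2 each step, mod 10, so 7, 9, 1, 3, 5, 7, 9 → 1.

1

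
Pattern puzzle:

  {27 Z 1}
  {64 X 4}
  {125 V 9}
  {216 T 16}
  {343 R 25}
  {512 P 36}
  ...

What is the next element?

{729 N 49}

For the first part, perfect cubes: 3³, 4³, 5³, …: 27, 64, 125, 216, 343, 512 → 729.
Letter goes Z, X, V, T, R, P → N (letters move back 2 places in the alphabet).
Third part: perfect squares: 1², 2², 3², …, so 1, 4, 9, 16, 25, 36 → 49.
Putting it together: {729 N 49}.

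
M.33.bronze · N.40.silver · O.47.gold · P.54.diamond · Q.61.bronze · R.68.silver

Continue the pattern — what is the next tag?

S.75.gold

Letter: letters move forward 1 place in the alphabet; M, N, O, P, Q, R → S.
Second component: 33, 40, 47, 54, 61, 68 → 75 (+7 each step).
Rank: bronze, silver, gold, diamond, bronze, silver → gold (repeats bronze → silver → gold → diamond).
So the next tag is S.75.gold.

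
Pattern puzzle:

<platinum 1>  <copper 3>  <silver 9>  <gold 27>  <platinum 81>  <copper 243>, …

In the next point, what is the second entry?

729

Second entry: 1, 3, 9, 27, 81, 243 → 729 (×3 each step).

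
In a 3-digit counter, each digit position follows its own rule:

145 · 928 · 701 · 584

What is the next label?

First digit: −2 each step, mod 10; 1, 9, 7, 5 → 3.
For the second digit, −2 each step, mod 10: 4, 2, 0, 8 → 6.
Third digit: 5, 8, 1, 4 → 7 (+3 each step, mod 10).
Combining the parts gives 367.

367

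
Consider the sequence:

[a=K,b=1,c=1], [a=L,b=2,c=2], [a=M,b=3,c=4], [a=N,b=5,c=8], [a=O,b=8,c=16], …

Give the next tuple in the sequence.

[a=P,b=13,c=32]

A goes K, L, M, N, O → P (letters move forward 1 place in the alphabet).
B: each term is the sum of the two before it, so 1, 2, 3, 5, 8 → 13.
C: ×2 each step; 1, 2, 4, 8, 16 → 32.
Combining the parts gives [a=P,b=13,c=32].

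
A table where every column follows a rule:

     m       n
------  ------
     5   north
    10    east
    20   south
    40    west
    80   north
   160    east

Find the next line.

320  south

Column m: ×2 each step; 5, 10, 20, 40, 80, 160 → 320.
Column n — repeats north → east → south → west: north, east, south, west, north, east → south.
Putting it together: 320  south.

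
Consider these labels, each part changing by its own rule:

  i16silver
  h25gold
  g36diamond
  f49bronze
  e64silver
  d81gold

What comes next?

c100diamond

Letter goes i, h, g, f, e, d → c (letters move back 1 place in the alphabet).
Second component goes 16, 25, 36, 49, 64, 81 → 100 (perfect squares: 4², 5², 6², …).
Rank: silver, gold, diamond, bronze, silver, gold → diamond (repeats silver → gold → diamond → bronze).
Putting it together: c100diamond.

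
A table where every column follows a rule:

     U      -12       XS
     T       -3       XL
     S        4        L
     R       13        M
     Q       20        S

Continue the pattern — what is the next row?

Letter: letters move back 1 place in the alphabet; U, T, S, R, Q → P.
Second component: alternating steps +9, +7, +9, +7, …; -12, -3, 4, 13, 20 → 29.
Size: XS, XL, L, M, S → XS (runs backward through clothing sizes XS→XL).
Combining the parts gives P  29  XS.

P  29  XS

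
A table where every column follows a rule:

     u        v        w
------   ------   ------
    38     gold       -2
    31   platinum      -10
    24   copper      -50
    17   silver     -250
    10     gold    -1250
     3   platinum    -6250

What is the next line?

Column u — −7 each step: 38, 31, 24, 17, 10, 3 → -4.
For the column v, repeats gold → platinum → copper → silver: gold, platinum, copper, silver, gold, platinum → copper.
Column w — ×5 each step: -2, -10, -50, -250, -1250, -6250 → -31250.
So the next line is -4  copper  -31250.

-4  copper  -31250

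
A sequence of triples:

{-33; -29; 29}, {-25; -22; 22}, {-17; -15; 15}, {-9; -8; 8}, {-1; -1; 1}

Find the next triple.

{7; 6; -6}

First value goes -33, -25, -17, -9, -1 → 7 (+8 each step).
Second value: +7 each step, so -29, -22, -15, -8, -1 → 6.
Third value: always the negative of the second value, so 29, 22, 15, 8, 1 → -6.
So the next triple is {7; 6; -6}.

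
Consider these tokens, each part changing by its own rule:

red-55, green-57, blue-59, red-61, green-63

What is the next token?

For the colour, repeats red → green → blue: red, green, blue, red, green → blue.
Second component — +2 each step: 55, 57, 59, 61, 63 → 65.
Putting it together: blue-65.

blue-65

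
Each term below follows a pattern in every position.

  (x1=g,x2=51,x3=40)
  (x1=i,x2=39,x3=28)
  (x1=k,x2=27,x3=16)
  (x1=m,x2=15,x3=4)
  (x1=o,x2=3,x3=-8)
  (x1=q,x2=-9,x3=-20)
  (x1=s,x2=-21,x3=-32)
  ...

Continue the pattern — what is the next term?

(x1=u,x2=-33,x3=-44)

For the x1, letters move forward 2 places in the alphabet: g, i, k, m, o, q, s → u.
X2: 51, 39, 27, 15, 3, -9, -21 → -33 (−12 each step).
X3: always 11 less than the x2; 40, 28, 16, 4, -8, -20, -32 → -44.
So the next term is (x1=u,x2=-33,x3=-44).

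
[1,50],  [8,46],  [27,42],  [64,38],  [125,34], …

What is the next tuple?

First value: perfect cubes: 1³, 2³, 3³, …; 1, 8, 27, 64, 125 → 216.
For the second value, −4 each step: 50, 46, 42, 38, 34 → 30.
Putting it together: [216,30].

[216,30]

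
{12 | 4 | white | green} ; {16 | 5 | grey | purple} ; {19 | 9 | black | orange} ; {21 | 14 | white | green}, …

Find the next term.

First component — differences are 4, 3, 2, … (decreasing by 1 each time): 12, 16, 19, 21 → 22.
Second component: each term is the sum of the two before it; 4, 5, 9, 14 → 23.
Shade goes white, grey, black, white → grey (repeats white → grey → black).
Colour goes green, purple, orange, green → purple (repeats green → purple → orange).
Combining the parts gives {22 | 23 | grey | purple}.

{22 | 23 | grey | purple}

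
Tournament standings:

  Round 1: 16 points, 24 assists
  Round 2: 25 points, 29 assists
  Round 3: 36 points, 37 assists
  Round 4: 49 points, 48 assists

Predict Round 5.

64 points, 62 assists

Points: perfect squares: 4², 5², 6², …, so 16, 25, 36, 49 → 64.
For the assists, differences are 5, 8, 11, … (increasing by 3 each time): 24, 29, 37, 48 → 62.
So the next row is 64 points, 62 assists.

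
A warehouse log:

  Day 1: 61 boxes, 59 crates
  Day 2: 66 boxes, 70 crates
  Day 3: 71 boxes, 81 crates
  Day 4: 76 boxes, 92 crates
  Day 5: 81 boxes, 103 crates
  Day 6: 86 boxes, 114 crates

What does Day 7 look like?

91 boxes, 125 crates

Boxes: 61, 66, 71, 76, 81, 86 → 91 (+5 each step).
Crates: 59, 70, 81, 92, 103, 114 → 125 (+11 each step).
Combining the parts gives 91 boxes, 125 crates.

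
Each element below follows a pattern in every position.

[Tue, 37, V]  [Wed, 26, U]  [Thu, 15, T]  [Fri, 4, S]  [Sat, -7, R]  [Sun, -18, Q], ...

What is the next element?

For the day, runs through the weekdays Mon→Sun: Tue, Wed, Thu, Fri, Sat, Sun → Mon.
Second value: 37, 26, 15, 4, -7, -18 → -29 (−11 each step).
Letter: V, U, T, S, R, Q → P (letters move back 1 place in the alphabet).
Combining the parts gives [Mon, -29, P].

[Mon, -29, P]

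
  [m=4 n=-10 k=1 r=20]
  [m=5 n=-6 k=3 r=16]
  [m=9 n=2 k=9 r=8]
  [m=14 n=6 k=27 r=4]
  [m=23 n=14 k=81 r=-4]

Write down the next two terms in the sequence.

For the m, each term is the sum of the two before it: 4, 5, 9, 14, 23 → 37 → 60.
N goes -10, -6, 2, 6, 14 → 18 → 26 (alternating steps +4, +8, +4, +8, …).
K — ×3 each step: 1, 3, 9, 27, 81 → 243 → 729.
For the r, together with the n always sums to 10: 20, 16, 8, 4, -4 → -8 → -16.
So the next two terms are [m=37 n=18 k=243 r=-8] and [m=60 n=26 k=729 r=-16].

[m=37 n=18 k=243 r=-8], [m=60 n=26 k=729 r=-16]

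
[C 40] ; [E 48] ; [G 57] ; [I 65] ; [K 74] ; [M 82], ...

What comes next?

[O 91]

Letter: letters move forward 2 places in the alphabet, so C, E, G, I, K, M → O.
For the second component, alternating steps +8, +9, +8, +9, …: 40, 48, 57, 65, 74, 82 → 91.
So the next tuple is [O 91].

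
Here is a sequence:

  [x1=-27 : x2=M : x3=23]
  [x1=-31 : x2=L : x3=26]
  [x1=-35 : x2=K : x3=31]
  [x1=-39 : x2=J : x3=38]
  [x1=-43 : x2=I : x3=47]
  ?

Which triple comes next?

[x1=-47 : x2=H : x3=58]

X1: −4 each step, so -27, -31, -35, -39, -43 → -47.
X2: M, L, K, J, I → H (letters move back 1 place in the alphabet).
X3 goes 23, 26, 31, 38, 47 → 58 (differences are 3, 5, 7, … (increasing by 2 each time)).
Putting it together: [x1=-47 : x2=H : x3=58].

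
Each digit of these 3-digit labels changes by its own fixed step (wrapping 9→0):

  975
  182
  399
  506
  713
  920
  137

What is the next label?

First digit: 9, 1, 3, 5, 7, 9, 1 → 3 (+2 each step, mod 10).
Second digit goes 7, 8, 9, 0, 1, 2, 3 → 4 (+1 each step, mod 10).
For the third digit, −3 each step, mod 10: 5, 2, 9, 6, 3, 0, 7 → 4.
So the next label is 344.

344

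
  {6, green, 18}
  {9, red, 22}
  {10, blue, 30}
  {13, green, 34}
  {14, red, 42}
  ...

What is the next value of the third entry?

Third entry: alternating steps +4, +8, +4, +8, …, so 18, 22, 30, 34, 42 → 46.

46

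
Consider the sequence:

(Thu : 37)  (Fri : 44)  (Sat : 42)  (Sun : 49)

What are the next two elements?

(Mon : 47), (Tue : 54)

Day: runs through the weekdays Mon→Sun, so Thu, Fri, Sat, Sun → Mon → Tue.
Second slot goes 37, 44, 42, 49 → 47 → 54 (alternating steps +7, −2, +7, −2, …).
So the next two elements are (Mon : 47) and (Tue : 54).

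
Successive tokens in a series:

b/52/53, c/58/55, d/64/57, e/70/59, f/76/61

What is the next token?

Letter: letters move forward 1 place in the alphabet, so b, c, d, e, f → g.
Second component: 52, 58, 64, 70, 76 → 82 (+6 each step).
Third component — +2 each step: 53, 55, 57, 59, 61 → 63.
Putting it together: g/82/63.

g/82/63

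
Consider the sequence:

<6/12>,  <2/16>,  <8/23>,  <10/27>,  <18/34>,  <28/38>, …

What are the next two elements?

<46/45>, <74/49>

First component: each term is the sum of the two before it; 6, 2, 8, 10, 18, 28 → 46 → 74.
Second component: alternating steps +4, +7, +4, +7, …; 12, 16, 23, 27, 34, 38 → 45 → 49.
Putting the parts together: <46/45> and then <74/49>.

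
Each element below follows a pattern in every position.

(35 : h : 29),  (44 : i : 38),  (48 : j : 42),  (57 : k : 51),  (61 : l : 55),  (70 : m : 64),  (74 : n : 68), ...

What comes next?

(83 : o : 77)

For the first part, alternating steps +9, +4, +9, +4, …: 35, 44, 48, 57, 61, 70, 74 → 83.
Letter — letters move forward 1 place in the alphabet: h, i, j, k, l, m, n → o.
Third part — always 6 less than the first part: 29, 38, 42, 51, 55, 64, 68 → 77.
Putting it together: (83 : o : 77).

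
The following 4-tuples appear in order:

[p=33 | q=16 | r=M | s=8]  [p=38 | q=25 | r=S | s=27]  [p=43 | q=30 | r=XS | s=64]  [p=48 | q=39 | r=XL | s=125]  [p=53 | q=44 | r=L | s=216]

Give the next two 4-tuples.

[p=58 | q=53 | r=M | s=343], [p=63 | q=58 | r=S | s=512]

P: +5 each step; 33, 38, 43, 48, 53 → 58 → 63.
Q: alternating steps +9, +5, +9, +5, …; 16, 25, 30, 39, 44 → 53 → 58.
R goes M, S, XS, XL, L → M → S (runs backward through clothing sizes XS→XL).
S: 8, 27, 64, 125, 216 → 343 → 512 (perfect cubes: 2³, 3³, 4³, …).
Putting the parts together: [p=58 | q=53 | r=M | s=343] and then [p=63 | q=58 | r=S | s=512].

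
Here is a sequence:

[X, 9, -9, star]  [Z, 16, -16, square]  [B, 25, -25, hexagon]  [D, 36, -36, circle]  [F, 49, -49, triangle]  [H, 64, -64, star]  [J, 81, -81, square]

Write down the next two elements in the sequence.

Letter: letters move forward 2 places in the alphabet, wrapping Z→A, so X, Z, B, D, F, H, J → L → N.
Second entry — perfect squares: 3², 4², 5², …: 9, 16, 25, 36, 49, 64, 81 → 100 → 121.
Third entry goes -9, -16, -25, -36, -49, -64, -81 → -100 → -121 (always the negative of the second entry).
Shape: repeats star → square → hexagon → circle → triangle, so star, square, hexagon, circle, triangle, star, square → hexagon → circle.
Putting the parts together: [L, 100, -100, hexagon] and then [N, 121, -121, circle].

[L, 100, -100, hexagon], [N, 121, -121, circle]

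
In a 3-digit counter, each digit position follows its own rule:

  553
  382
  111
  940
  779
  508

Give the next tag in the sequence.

For the first digit, −2 each step, mod 10: 5, 3, 1, 9, 7, 5 → 3.
Second digit — +3 each step, mod 10: 5, 8, 1, 4, 7, 0 → 3.
Third digit — −1 each step, mod 10: 3, 2, 1, 0, 9, 8 → 7.
So the next tag is 337.

337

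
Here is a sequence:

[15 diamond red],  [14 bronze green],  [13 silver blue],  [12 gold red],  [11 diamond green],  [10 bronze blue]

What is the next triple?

First value goes 15, 14, 13, 12, 11, 10 → 9 (−1 each step).
Rank: repeats diamond → bronze → silver → gold, so diamond, bronze, silver, gold, diamond, bronze → silver.
For the colour, repeats red → green → blue: red, green, blue, red, green, blue → red.
Combining the parts gives [9 silver red].

[9 silver red]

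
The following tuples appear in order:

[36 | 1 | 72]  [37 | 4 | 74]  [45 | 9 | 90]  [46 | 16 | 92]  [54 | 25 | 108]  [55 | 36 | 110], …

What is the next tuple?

First value goes 36, 37, 45, 46, 54, 55 → 63 (alternating steps +1, +8, +1, +8, …).
Second value: perfect squares: 1², 2², 3², …; 1, 4, 9, 16, 25, 36 → 49.
Third value: always 2 × the first value, so 72, 74, 90, 92, 108, 110 → 126.
Putting it together: [63 | 49 | 126].

[63 | 49 | 126]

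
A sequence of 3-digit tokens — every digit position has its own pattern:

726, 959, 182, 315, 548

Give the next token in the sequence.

771

First digit goes 7, 9, 1, 3, 5 → 7 (+2 each step, mod 10).
Second digit: +3 each step, mod 10, so 2, 5, 8, 1, 4 → 7.
Third digit — +3 each step, mod 10: 6, 9, 2, 5, 8 → 1.
Putting it together: 771.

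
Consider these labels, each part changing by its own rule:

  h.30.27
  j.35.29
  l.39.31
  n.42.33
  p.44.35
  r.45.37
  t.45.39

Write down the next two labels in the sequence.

v.44.41 then x.42.43

Letter: h, j, l, n, p, r, t → v → x (letters move forward 2 places in the alphabet).
Second component: differences are 5, 4, 3, … (decreasing by 1 each time), so 30, 35, 39, 42, 44, 45, 45 → 44 → 42.
Third component: 27, 29, 31, 33, 35, 37, 39 → 41 → 43 (+2 each step).
So the next two labels are v.44.41 and x.42.43.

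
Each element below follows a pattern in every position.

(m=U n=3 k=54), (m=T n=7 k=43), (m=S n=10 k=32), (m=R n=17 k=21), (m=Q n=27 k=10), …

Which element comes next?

(m=P n=44 k=-1)

M: letters move back 1 place in the alphabet; U, T, S, R, Q → P.
For the n, each term is the sum of the two before it: 3, 7, 10, 17, 27 → 44.
K: −11 each step; 54, 43, 32, 21, 10 → -1.
So the next element is (m=P n=44 k=-1).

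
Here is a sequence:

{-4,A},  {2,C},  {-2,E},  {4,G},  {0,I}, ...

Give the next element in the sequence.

For the first part, alternating steps +6, −4, +6, −4, …: -4, 2, -2, 4, 0 → 6.
Letter: letters move forward 2 places in the alphabet; A, C, E, G, I → K.
Combining the parts gives {6,K}.

{6,K}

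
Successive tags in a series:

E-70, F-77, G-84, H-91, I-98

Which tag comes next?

J-105

Letter: E, F, G, H, I → J (letters move forward 1 place in the alphabet).
Second component: 70, 77, 84, 91, 98 → 105 (+7 each step).
Putting it together: J-105.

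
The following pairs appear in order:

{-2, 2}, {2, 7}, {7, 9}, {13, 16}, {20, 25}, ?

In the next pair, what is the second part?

41

Second part: each term is the sum of the two before it; 2, 7, 9, 16, 25 → 41.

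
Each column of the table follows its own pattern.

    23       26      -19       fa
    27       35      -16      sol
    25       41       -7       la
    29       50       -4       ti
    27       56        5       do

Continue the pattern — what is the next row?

31  65  8  re

First component — alternating steps +4, −2, +4, −2, …: 23, 27, 25, 29, 27 → 31.
Second component goes 26, 35, 41, 50, 56 → 65 (alternating steps +9, +6, +9, +6, …).
For the third component, alternating steps +3, +9, +3, +9, …: -19, -16, -7, -4, 5 → 8.
Note — runs through the solfège scale do→ti: fa, sol, la, ti, do → re.
So the next row is 31  65  8  re.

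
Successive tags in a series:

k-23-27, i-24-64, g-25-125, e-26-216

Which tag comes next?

Letter: letters move back 2 places in the alphabet; k, i, g, e → c.
Second component — +1 each step: 23, 24, 25, 26 → 27.
Third component: 27, 64, 125, 216 → 343 (perfect cubes: 3³, 4³, 5³, …).
Combining the parts gives c-27-343.

c-27-343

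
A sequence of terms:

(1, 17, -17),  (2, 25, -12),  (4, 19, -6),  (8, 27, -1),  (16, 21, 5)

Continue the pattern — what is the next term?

First entry: ×2 each step, so 1, 2, 4, 8, 16 → 32.
Second entry goes 17, 25, 19, 27, 21 → 29 (alternating steps +8, −6, +8, −6, …).
Third entry goes -17, -12, -6, -1, 5 → 10 (alternating steps +5, +6, +5, +6, …).
Combining the parts gives (32, 29, 10).

(32, 29, 10)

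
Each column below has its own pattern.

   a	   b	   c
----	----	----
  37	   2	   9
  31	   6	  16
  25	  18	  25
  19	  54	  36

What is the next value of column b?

162

Column b goes 2, 6, 18, 54 → 162 (×3 each step).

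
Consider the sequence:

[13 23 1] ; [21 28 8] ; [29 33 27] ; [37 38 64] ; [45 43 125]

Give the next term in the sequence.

[53 48 216]

For the first coordinate, +8 each step: 13, 21, 29, 37, 45 → 53.
Second coordinate: +5 each step, so 23, 28, 33, 38, 43 → 48.
Third coordinate: perfect cubes: 1³, 2³, 3³, …, so 1, 8, 27, 64, 125 → 216.
So the next term is [53 48 216].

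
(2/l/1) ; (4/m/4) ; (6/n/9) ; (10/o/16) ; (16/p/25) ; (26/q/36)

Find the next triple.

(42/r/49)

First value — each term is the sum of the two before it: 2, 4, 6, 10, 16, 26 → 42.
Letter: l, m, n, o, p, q → r (letters move forward 1 place in the alphabet).
Third value: perfect squares: 1², 2², 3², …, so 1, 4, 9, 16, 25, 36 → 49.
So the next triple is (42/r/49).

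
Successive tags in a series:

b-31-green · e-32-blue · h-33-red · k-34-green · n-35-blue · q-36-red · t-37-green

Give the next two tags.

w-38-blue then z-39-red

Letter: b, e, h, k, n, q, t → w → z (letters move forward 3 places in the alphabet).
Second component: +1 each step, so 31, 32, 33, 34, 35, 36, 37 → 38 → 39.
Colour: green, blue, red, green, blue, red, green → blue → red (repeats green → blue → red).
Putting the parts together: w-38-blue and then z-39-red.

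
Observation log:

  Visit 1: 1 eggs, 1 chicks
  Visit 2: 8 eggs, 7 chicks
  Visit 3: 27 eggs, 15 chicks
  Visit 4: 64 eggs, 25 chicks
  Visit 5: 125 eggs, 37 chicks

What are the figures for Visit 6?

Eggs: 1, 8, 27, 64, 125 → 216 (perfect cubes: 1³, 2³, 3³, …).
Chicks: 1, 7, 15, 25, 37 → 51 (differences are 6, 8, 10, … (increasing by 2 each time)).
Putting it together: 216 eggs, 51 chicks.

216 eggs, 51 chicks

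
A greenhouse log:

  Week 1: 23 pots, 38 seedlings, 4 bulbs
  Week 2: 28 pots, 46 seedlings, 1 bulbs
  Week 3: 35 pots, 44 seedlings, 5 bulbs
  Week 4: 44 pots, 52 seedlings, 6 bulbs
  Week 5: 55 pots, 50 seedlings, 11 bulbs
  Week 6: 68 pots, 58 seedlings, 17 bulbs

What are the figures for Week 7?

Pots: differences are 5, 7, 9, … (increasing by 2 each time); 23, 28, 35, 44, 55, 68 → 83.
Seedlings: alternating steps +8, −2, +8, −2, …; 38, 46, 44, 52, 50, 58 → 56.
Bulbs — each term is the sum of the two before it: 4, 1, 5, 6, 11, 17 → 28.
Putting it together: 83 pots, 56 seedlings, 28 bulbs.

83 pots, 56 seedlings, 28 bulbs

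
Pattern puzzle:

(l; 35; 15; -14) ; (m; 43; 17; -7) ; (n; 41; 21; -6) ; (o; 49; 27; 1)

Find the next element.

(p; 47; 35; 2)

Letter: l, m, n, o → p (letters move forward 1 place in the alphabet).
For the second part, alternating steps +8, −2, +8, −2, …: 35, 43, 41, 49 → 47.
Third part goes 15, 17, 21, 27 → 35 (differences are 2, 4, 6, … (increasing by 2 each time)).
For the fourth part, alternating steps +7, +1, +7, +1, …: -14, -7, -6, 1 → 2.
So the next element is (p; 47; 35; 2).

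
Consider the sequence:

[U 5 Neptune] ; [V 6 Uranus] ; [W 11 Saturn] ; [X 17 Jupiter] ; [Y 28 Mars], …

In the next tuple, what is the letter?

Letter: U, V, W, X, Y → Z (letters move forward 1 place in the alphabet).

Z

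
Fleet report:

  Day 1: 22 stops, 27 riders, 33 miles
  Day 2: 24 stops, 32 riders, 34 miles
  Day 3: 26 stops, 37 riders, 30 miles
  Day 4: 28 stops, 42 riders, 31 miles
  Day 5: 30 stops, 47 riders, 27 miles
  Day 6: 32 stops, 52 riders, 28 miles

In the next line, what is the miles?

24

Stops: 22, 24, 26, 28, 30, 32 → 34 (+2 each step).
For the riders, +5 each step: 27, 32, 37, 42, 47, 52 → 57.
Miles: alternating steps +1, −4, +1, −4, …, so 33, 34, 30, 31, 27, 28 → 24.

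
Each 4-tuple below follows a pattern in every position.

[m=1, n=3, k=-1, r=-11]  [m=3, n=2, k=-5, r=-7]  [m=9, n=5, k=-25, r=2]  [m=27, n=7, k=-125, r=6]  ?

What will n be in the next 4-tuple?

12

N goes 3, 2, 5, 7 → 12 (each term is the sum of the two before it).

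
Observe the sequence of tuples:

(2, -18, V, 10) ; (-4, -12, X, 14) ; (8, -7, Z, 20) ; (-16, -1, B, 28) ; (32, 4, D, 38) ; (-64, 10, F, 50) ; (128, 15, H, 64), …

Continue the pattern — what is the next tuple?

First entry: ×(-2) each step, so 2, -4, 8, -16, 32, -64, 128 → -256.
Second entry: alternating steps +6, +5, +6, +5, …, so -18, -12, -7, -1, 4, 10, 15 → 21.
Letter: letters move forward 2 places in the alphabet, wrapping Z→A, so V, X, Z, B, D, F, H → J.
Fourth entry: differences are 4, 6, 8, … (increasing by 2 each time); 10, 14, 20, 28, 38, 50, 64 → 80.
Putting it together: (-256, 21, J, 80).

(-256, 21, J, 80)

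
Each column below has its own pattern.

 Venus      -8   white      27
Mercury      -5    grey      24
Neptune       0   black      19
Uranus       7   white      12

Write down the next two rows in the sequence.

Saturn  16  grey  3; Jupiter  27  black  -8

Planet goes Venus, Mercury, Neptune, Uranus → Saturn → Jupiter (runs backward through the planets Mercury→Neptune).
Second component: -8, -5, 0, 7 → 16 → 27 (differences are 3, 5, 7, … (increasing by 2 each time)).
Shade: repeats white → grey → black; white, grey, black, white → grey → black.
Fourth component: together with the second component always sums to 19; 27, 24, 19, 12 → 3 → -8.
So the next two rows are Saturn  16  grey  3 and Jupiter  27  black  -8.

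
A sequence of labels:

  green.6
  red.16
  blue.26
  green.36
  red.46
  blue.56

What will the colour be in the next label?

Colour goes green, red, blue, green, red, blue → green (repeats green → red → blue).

green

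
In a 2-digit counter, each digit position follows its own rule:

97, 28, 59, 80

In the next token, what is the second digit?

1

First digit — +3 each step, mod 10: 9, 2, 5, 8 → 1.
For the second digit, +1 each step, mod 10: 7, 8, 9, 0 → 1.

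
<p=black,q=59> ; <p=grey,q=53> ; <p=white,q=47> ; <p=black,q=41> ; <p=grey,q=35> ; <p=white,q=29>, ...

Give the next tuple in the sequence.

<p=black,q=23>

P: black, grey, white, black, grey, white → black (repeats black → grey → white).
Q: −6 each step, so 59, 53, 47, 41, 35, 29 → 23.
Combining the parts gives <p=black,q=23>.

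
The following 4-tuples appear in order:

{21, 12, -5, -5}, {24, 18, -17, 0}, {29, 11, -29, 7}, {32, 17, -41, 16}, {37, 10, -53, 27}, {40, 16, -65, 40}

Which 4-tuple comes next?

{45, 9, -77, 55}

For the first coordinate, alternating steps +3, +5, +3, +5, …: 21, 24, 29, 32, 37, 40 → 45.
For the second coordinate, alternating steps +6, −7, +6, −7, …: 12, 18, 11, 17, 10, 16 → 9.
Third coordinate — −12 each step: -5, -17, -29, -41, -53, -65 → -77.
Fourth coordinate: differences are 5, 7, 9, … (increasing by 2 each time), so -5, 0, 7, 16, 27, 40 → 55.
Combining the parts gives {45, 9, -77, 55}.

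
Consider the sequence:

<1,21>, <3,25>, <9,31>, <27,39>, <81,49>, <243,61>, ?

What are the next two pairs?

<729,75>, <2187,91>

First component: 1, 3, 9, 27, 81, 243 → 729 → 2187 (×3 each step).
For the second component, differences are 4, 6, 8, … (increasing by 2 each time): 21, 25, 31, 39, 49, 61 → 75 → 91.
So the next two pairs are <729,75> and <2187,91>.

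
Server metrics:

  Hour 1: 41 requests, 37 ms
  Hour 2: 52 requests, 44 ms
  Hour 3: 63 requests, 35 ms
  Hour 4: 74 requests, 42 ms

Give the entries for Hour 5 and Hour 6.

85 requests, 33 ms; 96 requests, 40 ms

Requests: 41, 52, 63, 74 → 85 → 96 (+11 each step).
For the ms, alternating steps +7, −9, +7, −9, …: 37, 44, 35, 42 → 33 → 40.
Putting the parts together: 85 requests, 33 ms and then 96 requests, 40 ms.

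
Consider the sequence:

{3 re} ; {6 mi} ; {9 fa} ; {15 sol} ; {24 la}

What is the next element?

{39 ti}

First entry — each term is the sum of the two before it: 3, 6, 9, 15, 24 → 39.
Note: runs through the solfège scale do→ti; re, mi, fa, sol, la → ti.
So the next element is {39 ti}.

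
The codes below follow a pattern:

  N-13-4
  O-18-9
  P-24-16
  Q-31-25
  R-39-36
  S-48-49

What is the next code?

Letter — letters move forward 1 place in the alphabet: N, O, P, Q, R, S → T.
Second component: 13, 18, 24, 31, 39, 48 → 58 (differences are 5, 6, 7, … (increasing by 1 each time)).
Third component goes 4, 9, 16, 25, 36, 49 → 64 (perfect squares: 2², 3², 4², …).
Combining the parts gives T-58-64.

T-58-64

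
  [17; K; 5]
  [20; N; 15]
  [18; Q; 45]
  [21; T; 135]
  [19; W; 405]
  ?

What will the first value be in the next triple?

First value goes 17, 20, 18, 21, 19 → 22 (alternating steps +3, −2, +3, −2, …).

22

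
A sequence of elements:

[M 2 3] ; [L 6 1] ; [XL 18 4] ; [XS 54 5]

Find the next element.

Size goes M, L, XL, XS → S (runs through clothing sizes XS→XL).
Second entry goes 2, 6, 18, 54 → 162 (×3 each step).
For the third entry, each term is the sum of the two before it: 3, 1, 4, 5 → 9.
Putting it together: [S 162 9].

[S 162 9]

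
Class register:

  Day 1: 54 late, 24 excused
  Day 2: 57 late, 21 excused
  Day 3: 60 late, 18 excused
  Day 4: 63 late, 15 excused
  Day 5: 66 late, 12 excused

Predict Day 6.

Late: +3 each step; 54, 57, 60, 63, 66 → 69.
Excused: 24, 21, 18, 15, 12 → 9 (−3 each step).
Combining the parts gives 69 late, 9 excused.

69 late, 9 excused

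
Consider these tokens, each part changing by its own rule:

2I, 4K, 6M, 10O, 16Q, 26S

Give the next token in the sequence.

First component — each term is the sum of the two before it: 2, 4, 6, 10, 16, 26 → 42.
Letter: letters move forward 2 places in the alphabet, so I, K, M, O, Q, S → U.
Putting it together: 42U.

42U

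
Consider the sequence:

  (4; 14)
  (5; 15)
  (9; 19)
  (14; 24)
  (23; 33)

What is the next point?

(37; 47)

First part: each term is the sum of the two before it; 4, 5, 9, 14, 23 → 37.
Second part: always 10 more than the first part, so 14, 15, 19, 24, 33 → 47.
Combining the parts gives (37; 47).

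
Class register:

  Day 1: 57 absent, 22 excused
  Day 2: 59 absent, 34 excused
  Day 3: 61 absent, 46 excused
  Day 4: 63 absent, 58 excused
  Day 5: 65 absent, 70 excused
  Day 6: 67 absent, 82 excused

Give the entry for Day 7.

69 absent, 94 excused

Absent: +2 each step, so 57, 59, 61, 63, 65, 67 → 69.
Excused goes 22, 34, 46, 58, 70, 82 → 94 (+12 each step).
Putting it together: 69 absent, 94 excused.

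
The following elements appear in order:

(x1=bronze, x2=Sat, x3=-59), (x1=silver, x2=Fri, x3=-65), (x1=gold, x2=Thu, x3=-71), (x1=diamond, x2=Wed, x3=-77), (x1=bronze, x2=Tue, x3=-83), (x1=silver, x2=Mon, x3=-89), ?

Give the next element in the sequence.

(x1=gold, x2=Sun, x3=-95)

For the x1, repeats bronze → silver → gold → diamond: bronze, silver, gold, diamond, bronze, silver → gold.
X2: runs backward through the weekdays Mon→Sun; Sat, Fri, Thu, Wed, Tue, Mon → Sun.
X3: -59, -65, -71, -77, -83, -89 → -95 (−6 each step).
Combining the parts gives (x1=gold, x2=Sun, x3=-95).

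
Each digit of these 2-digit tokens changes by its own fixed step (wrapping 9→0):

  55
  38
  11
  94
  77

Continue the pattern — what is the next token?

First digit — −2 each step, mod 10: 5, 3, 1, 9, 7 → 5.
Second digit — +3 each step, mod 10: 5, 8, 1, 4, 7 → 0.
So the next token is 50.

50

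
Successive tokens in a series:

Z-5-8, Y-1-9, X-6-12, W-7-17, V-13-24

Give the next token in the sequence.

Letter goes Z, Y, X, W, V → U (letters move back 1 place in the alphabet).
Second component: 5, 1, 6, 7, 13 → 20 (each term is the sum of the two before it).
Third component — differences are 1, 3, 5, … (increasing by 2 each time): 8, 9, 12, 17, 24 → 33.
So the next token is U-20-33.

U-20-33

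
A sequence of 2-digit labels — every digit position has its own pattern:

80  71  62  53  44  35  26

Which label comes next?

17

First digit goes 8, 7, 6, 5, 4, 3, 2 → 1 (−1 each step, mod 10).
Second digit: +1 each step, mod 10; 0, 1, 2, 3, 4, 5, 6 → 7.
Putting it together: 17.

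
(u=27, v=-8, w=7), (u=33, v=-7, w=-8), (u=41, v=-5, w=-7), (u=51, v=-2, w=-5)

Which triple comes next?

U: 27, 33, 41, 51 → 63 (differences are 6, 8, 10, … (increasing by 2 each time)).
V: differences are 1, 2, 3, … (increasing by 1 each time), so -8, -7, -5, -2 → 2.
W goes 7, -8, -7, -5 → -2 (always the previous value of the v).
Putting it together: (u=63, v=2, w=-2).

(u=63, v=2, w=-2)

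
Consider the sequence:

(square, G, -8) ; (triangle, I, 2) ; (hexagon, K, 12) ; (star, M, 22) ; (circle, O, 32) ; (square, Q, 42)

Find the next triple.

(triangle, S, 52)

Shape: repeats square → triangle → hexagon → star → circle; square, triangle, hexagon, star, circle, square → triangle.
For the letter, letters move forward 2 places in the alphabet: G, I, K, M, O, Q → S.
Third coordinate: -8, 2, 12, 22, 32, 42 → 52 (+10 each step).
So the next triple is (triangle, S, 52).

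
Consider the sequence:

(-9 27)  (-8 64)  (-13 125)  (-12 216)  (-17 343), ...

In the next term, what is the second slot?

512

Second slot: perfect cubes: 3³, 4³, 5³, …, so 27, 64, 125, 216, 343 → 512.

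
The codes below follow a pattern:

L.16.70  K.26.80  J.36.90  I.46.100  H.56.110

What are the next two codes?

G.66.120, F.76.130

Letter: L, K, J, I, H → G → F (letters move back 1 place in the alphabet).
Second component: 16, 26, 36, 46, 56 → 66 → 76 (+10 each step).
Third component: +10 each step; 70, 80, 90, 100, 110 → 120 → 130.
So the next two codes are G.66.120 and F.76.130.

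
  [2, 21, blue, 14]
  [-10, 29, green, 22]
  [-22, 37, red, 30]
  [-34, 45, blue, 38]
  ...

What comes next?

First part — −12 each step: 2, -10, -22, -34 → -46.
Second part: 21, 29, 37, 45 → 53 (+8 each step).
Colour: repeats blue → green → red; blue, green, red, blue → green.
Fourth part: 14, 22, 30, 38 → 46 (always 7 less than the second part).
Combining the parts gives [-46, 53, green, 46].

[-46, 53, green, 46]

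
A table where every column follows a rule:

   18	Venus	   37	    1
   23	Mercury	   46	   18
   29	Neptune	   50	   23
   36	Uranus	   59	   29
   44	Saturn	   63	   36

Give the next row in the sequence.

First component goes 18, 23, 29, 36, 44 → 53 (differences are 5, 6, 7, … (increasing by 1 each time)).
For the planet, runs backward through the planets Mercury→Neptune: Venus, Mercury, Neptune, Uranus, Saturn → Jupiter.
Third component: alternating steps +9, +4, +9, +4, …; 37, 46, 50, 59, 63 → 72.
Fourth component: 1, 18, 23, 29, 36 → 44 (always the previous value of the first component).
Putting it together: 53  Jupiter  72  44.

53  Jupiter  72  44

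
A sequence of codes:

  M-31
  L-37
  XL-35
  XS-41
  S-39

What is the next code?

For the size, runs through clothing sizes XS→XL: M, L, XL, XS, S → M.
Second component: alternating steps +6, −2, +6, −2, …; 31, 37, 35, 41, 39 → 45.
So the next code is M-45.

M-45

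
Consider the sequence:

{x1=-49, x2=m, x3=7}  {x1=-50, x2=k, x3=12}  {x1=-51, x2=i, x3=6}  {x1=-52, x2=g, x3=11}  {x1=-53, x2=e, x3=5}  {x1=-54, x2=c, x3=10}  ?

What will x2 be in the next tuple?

a

X2 goes m, k, i, g, e, c → a (letters move back 2 places in the alphabet).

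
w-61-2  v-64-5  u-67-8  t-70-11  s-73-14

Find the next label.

Letter — letters move back 1 place in the alphabet: w, v, u, t, s → r.
Second component: +3 each step, so 61, 64, 67, 70, 73 → 76.
Third component — +3 each step: 2, 5, 8, 11, 14 → 17.
Putting it together: r-76-17.

r-76-17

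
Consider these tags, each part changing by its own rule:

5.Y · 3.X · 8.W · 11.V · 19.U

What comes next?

30.T

First component: each term is the sum of the two before it, so 5, 3, 8, 11, 19 → 30.
Letter: letters move back 1 place in the alphabet, so Y, X, W, V, U → T.
Putting it together: 30.T.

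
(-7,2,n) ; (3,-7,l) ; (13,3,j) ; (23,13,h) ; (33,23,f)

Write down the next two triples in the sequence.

First entry: -7, 3, 13, 23, 33 → 43 → 53 (+10 each step).
Second entry goes 2, -7, 3, 13, 23 → 33 → 43 (always the previous value of the first entry).
Letter: letters move back 2 places in the alphabet; n, l, j, h, f → d → b.
So the next two triples are (43,33,d) and (53,43,b).

(43,33,d), (53,43,b)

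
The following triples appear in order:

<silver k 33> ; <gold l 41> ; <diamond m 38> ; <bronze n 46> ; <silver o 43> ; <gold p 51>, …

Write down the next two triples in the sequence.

<diamond q 48>, <bronze r 56>

For the rank, repeats silver → gold → diamond → bronze: silver, gold, diamond, bronze, silver, gold → diamond → bronze.
Letter: letters move forward 1 place in the alphabet; k, l, m, n, o, p → q → r.
Third entry: alternating steps +8, −3, +8, −3, …, so 33, 41, 38, 46, 43, 51 → 48 → 56.
So the next two triples are <diamond q 48> and <bronze r 56>.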